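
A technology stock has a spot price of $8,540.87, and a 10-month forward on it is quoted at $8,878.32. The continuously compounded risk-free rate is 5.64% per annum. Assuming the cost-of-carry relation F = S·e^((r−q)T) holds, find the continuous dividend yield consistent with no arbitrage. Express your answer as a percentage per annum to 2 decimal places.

0.99%

From F = S·e^((r−q)T): (r − q) = ln(F/S)/T
ln(8878.32/8540.87) = ln(1.039510) = 0.038749
(r − q) = 0.038749 / (10/12) = 0.046499
q = r − ln(F/S)/T = 0.0564 − 0.046499 = 0.009901
q = 0.99%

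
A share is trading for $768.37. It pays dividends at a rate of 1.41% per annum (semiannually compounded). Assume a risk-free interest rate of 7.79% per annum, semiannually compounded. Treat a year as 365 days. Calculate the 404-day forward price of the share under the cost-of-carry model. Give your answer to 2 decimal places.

$823.29

F = S · (1+r/2)^(2T) / (1+q/2)^(2T)
= 768.37 × 1.088267 / 1.015673 = 768.37 × 1.071474
F = $823.29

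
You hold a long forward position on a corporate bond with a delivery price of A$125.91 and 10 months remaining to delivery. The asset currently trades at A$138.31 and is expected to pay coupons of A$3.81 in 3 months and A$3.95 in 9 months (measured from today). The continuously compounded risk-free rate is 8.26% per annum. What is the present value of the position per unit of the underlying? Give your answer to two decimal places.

PV(remaining coupons) I = 3.81·e^(−0.0826·3/12) + 3.95·e^(−0.0826·9/12) = 7.4449
Current forward F = (S − I)·e^(rT) = (138.31 − 7.4449)·e^(0.0826·10/12) = 130.8651 × 1.071258 = 140.1903
Value (long) = (F − K)·e^(−rT) = (140.1903 − 125.91) × 0.933482 = 13.3304
Value = A$13.33

A$13.33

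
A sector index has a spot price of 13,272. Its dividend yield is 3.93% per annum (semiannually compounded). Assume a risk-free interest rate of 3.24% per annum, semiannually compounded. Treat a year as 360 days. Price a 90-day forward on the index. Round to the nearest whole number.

13,250

F = S · (1+r/2)^(2T) / (1+q/2)^(2T)
= 13272 × 1.008067 / 1.009777 = 13272 × 0.998307
F = 13,250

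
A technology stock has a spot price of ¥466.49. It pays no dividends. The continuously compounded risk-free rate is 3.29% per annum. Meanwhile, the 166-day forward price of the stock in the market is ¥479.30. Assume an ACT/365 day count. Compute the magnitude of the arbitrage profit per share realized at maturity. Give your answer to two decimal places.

Fair forward: F* = S·e^(carry·T), with carry = r = 0.0329
F* = 466.49 · e^(0.0329 × 166/365) = 466.49 · e^0.014963 = 466.49 × 1.015076 = ¥473.5228
Market ¥479.30 > fair ¥473.5228: forward overpriced → cash-and-carry (buy spot, short the forward).
At maturity, profit = |F_mkt − F*| = |479.30 − 473.5228| = ¥5.78 per share

¥5.78 per share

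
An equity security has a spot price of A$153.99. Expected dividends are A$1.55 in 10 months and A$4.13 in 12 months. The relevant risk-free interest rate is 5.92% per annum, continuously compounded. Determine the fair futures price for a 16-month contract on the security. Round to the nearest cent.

PV(dividends) I = 1.55·e^(−0.0592·10/12) + 4.13·e^(−0.0592·12/12)
I = 1.4754 + 3.8926 = 5.3680
F = (S − I)·e^(rT) = (153.99 − 5.3680) · e^(0.0592·16/12)
= 148.6220 · e^0.078933 = 148.6220 × 1.082132 = A$160.83

A$160.83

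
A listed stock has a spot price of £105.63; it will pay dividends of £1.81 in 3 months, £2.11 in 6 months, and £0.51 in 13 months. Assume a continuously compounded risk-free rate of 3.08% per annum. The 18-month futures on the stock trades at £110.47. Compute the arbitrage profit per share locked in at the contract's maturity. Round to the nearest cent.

PV(dividends) I = 1.81·e^(−0.0308·3/12) + 2.11·e^(−0.0308·6/12) + 0.51·e^(−0.0308·13/12) = 4.3671
Fair futures F* = (S − I)·e^(rT) = (105.63 − 4.3671)·e^0.046200 = 101.2629 × 1.047284 = 106.0510
Market £110.47 > fair 106.0510: forward overpriced → cash-and-carry (borrow at r, buy the stock and collect the dividends, short the forward).
Profit at T = |F_mkt − F*| = |110.47 − 106.0510| = £4.42 per share

£4.42 per share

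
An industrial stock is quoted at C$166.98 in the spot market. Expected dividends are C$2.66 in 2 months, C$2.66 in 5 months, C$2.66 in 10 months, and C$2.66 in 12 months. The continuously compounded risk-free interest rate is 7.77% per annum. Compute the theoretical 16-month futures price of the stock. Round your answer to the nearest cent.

PV(dividends) I = 2.66·e^(−0.0777·2/12) + 2.66·e^(−0.0777·5/12) + 2.66·e^(−0.0777·10/12) + 2.66·e^(−0.0777·12/12)
I = 2.6258 + 2.5753 + 2.4932 + 2.4611 = 10.1554
F = (S − I)·e^(rT) = (166.98 − 10.1554) · e^(0.0777·16/12)
= 156.8246 · e^0.103600 = 156.8246 × 1.109157 = C$173.94

C$173.94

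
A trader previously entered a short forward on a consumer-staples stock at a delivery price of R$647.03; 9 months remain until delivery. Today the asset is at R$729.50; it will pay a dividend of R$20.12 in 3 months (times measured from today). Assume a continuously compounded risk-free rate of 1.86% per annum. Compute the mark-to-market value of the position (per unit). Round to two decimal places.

-R$71.41

PV(remaining dividends) I = 20.12·e^(−0.0186·3/12) = 20.0267
Current forward F = (S − I)·e^(rT) = (729.50 − 20.0267)·e^(0.0186·9/12) = 709.4733 × 1.014048 = 719.4400
Value (long) = (F − K)·e^(−rT) = (719.4400 − 647.03) × 0.986147 = 71.4069
Short position value = −(long value) = -R$71.41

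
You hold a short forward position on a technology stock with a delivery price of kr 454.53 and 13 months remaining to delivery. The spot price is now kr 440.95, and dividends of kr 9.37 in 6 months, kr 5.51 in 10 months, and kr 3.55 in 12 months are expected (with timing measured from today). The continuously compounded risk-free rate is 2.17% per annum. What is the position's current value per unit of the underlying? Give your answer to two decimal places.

PV(remaining dividends) I = 9.37·e^(−0.0217·6/12) + 5.51·e^(−0.0217·10/12) + 3.55·e^(−0.0217·12/12) = 18.1539
Current forward F = (S − I)·e^(rT) = (440.95 − 18.1539)·e^(0.0217·13/12) = 422.7961 × 1.023787 = 432.8532
Value (long) = (F − K)·e^(−rT) = (432.8532 − 454.53) × 0.976766 = -21.1732
Short position value = −(long value) = kr 21.17

kr 21.17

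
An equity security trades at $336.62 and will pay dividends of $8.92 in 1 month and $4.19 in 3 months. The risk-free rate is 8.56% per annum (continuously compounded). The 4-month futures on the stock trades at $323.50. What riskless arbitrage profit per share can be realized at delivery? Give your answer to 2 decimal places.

PV(dividends) I = 8.92·e^(−0.0856·1/12) + 4.19·e^(−0.0856·3/12) = 12.9579
Fair futures F* = (S − I)·e^(rT) = (336.62 − 12.9579)·e^0.028533 = 323.6621 × 1.028944 = 333.0302
Market $323.50 < fair 333.0302: forward underpriced → reverse cash-and-carry (short the stock, invest proceeds at r, pay the dividends, go long the forward).
Profit at T = |F_mkt − F*| = |323.50 − 333.0302| = $9.53 per share

$9.53 per share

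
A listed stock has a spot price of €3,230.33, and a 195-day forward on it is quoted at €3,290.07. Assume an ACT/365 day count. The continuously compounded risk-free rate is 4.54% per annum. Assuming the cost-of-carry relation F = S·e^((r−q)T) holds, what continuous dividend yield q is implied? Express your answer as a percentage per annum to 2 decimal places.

1.11%

From F = S·e^((r−q)T): (r − q) = ln(F/S)/T
ln(3290.07/3230.33) = ln(1.018493) = 0.018324
(r − q) = 0.018324 / (195/365) = 0.034299
q = r − ln(F/S)/T = 0.0454 − 0.034299 = 0.011101
q = 1.11%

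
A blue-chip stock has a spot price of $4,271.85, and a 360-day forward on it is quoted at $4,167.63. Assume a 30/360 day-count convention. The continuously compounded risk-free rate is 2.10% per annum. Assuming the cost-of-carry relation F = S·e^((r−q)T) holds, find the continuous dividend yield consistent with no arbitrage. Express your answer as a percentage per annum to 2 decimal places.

From F = S·e^((r−q)T): (r − q) = ln(F/S)/T
ln(4167.63/4271.85) = ln(0.975603) = -0.024700
(r − q) = -0.024700 / (360/360) = -0.024700
q = r − ln(F/S)/T = 0.0210 + 0.024700 = 0.045700
q = 4.57%

4.57%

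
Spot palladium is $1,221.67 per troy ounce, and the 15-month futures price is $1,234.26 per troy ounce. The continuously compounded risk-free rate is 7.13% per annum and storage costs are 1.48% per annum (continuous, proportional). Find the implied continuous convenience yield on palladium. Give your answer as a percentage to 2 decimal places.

7.79%

F = S·e^((r+u−y)T) ⇒ (r+u−y) = ln(F/S)/T
ln(1234.26/1221.67) = 0.010253; /T ⇒ 0.008202
y = r + u − ln(F/S)/T = 0.0713 + 0.0148 − 0.008202 = 0.077898
y = 7.79%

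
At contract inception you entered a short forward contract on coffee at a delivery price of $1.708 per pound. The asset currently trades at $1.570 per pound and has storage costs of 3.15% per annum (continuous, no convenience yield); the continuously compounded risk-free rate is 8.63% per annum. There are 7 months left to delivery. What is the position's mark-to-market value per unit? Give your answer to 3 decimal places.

Current fair forward for the remaining 7 months: F = S·e^((r + u)·T), (r + u) = 0.0863 + 0.0315 = 0.1178
F = 1.570 · e^(0.1178 × 7/12) = 1.570 × 1.071133 = 1.6817
Value of long forward = (F − K)·e^(−rT) = (1.6817 − 1.708) · e^(−0.0863·7/12)
= -0.0263 × 0.950904 = -0.025
Short position value = −(long value) = $0.025

$0.025 per pound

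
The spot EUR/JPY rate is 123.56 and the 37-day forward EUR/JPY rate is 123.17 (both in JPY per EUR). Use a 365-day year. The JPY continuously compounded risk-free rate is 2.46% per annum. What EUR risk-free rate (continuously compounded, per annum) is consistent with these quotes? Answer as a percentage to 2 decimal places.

5.58%

F = S·e^((r_JPY − r_EUR)T) ⇒ r_EUR = r_JPY − ln(F/S)/T
ln(123.17/123.56) = -0.003161; /(37/365) = -0.031183
r_EUR = 0.0246 + 0.031183 = 0.055783
r_EUR = 5.58%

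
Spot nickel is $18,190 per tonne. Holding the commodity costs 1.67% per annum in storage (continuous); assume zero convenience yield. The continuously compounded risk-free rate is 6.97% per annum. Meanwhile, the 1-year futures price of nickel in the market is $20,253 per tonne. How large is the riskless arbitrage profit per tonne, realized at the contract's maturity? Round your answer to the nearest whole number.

$421 per tonne

Fair futures: F* = S·e^(carry·T), with carry = (r + u) = 0.0697 + 0.0167 = 0.0864
F* = 18190 · e^(0.0864 × 1) = 18190 · e^0.086400 = 18190 × 1.090242 = $19831.5020
Market $20253 > fair $19831.5020: forward overpriced → cash-and-carry (buy spot, short the forward).
At maturity, profit = |F_mkt − F*| = |20253 − 19831.5020| = $421 per tonne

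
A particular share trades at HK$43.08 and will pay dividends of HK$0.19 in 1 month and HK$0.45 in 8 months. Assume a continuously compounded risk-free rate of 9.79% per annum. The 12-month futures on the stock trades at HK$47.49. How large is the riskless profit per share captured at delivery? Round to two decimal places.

HK$0.65 per share

PV(dividends) I = 0.19·e^(−0.0979·1/12) + 0.45·e^(−0.0979·8/12) = 0.6100
Fair futures F* = (S − I)·e^(rT) = (43.08 − 0.6100)·e^0.097900 = 42.4700 × 1.102852 = 46.8381
Market HK$47.49 > fair 46.8381: forward overpriced → cash-and-carry (borrow at r, buy the stock and collect the dividends, short the forward).
Profit at T = |F_mkt − F*| = |47.49 − 46.8381| = HK$0.65 per share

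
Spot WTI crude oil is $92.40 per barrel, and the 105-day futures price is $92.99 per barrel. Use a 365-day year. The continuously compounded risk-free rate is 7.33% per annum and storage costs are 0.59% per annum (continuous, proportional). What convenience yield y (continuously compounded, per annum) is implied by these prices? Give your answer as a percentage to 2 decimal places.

5.71%

F = S·e^((r+u−y)T) ⇒ (r+u−y) = ln(F/S)/T
ln(92.99/92.40) = 0.006365; /T ⇒ 0.022126
y = r + u − ln(F/S)/T = 0.0733 + 0.0059 − 0.022126 = 0.057074
y = 5.71%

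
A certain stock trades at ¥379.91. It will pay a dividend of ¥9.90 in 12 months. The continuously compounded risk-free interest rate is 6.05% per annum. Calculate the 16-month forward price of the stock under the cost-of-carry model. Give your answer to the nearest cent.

¥401.72

PV(dividends) I = 9.90·e^(−0.0605·12/12)
I = 9.3188
F = (S − I)·e^(rT) = (379.91 − 9.3188) · e^(0.0605·16/12)
= 370.5912 · e^0.080667 = 370.5912 × 1.084010 = ¥401.72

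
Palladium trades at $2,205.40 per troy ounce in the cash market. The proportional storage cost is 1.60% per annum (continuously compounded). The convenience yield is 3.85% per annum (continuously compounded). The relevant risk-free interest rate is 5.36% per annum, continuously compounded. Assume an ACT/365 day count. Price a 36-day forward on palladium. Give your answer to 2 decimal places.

Net carry = r + u − y = 0.0536 + 0.0160 − 0.0385 = 0.0311
F = S·e^((r+u−y)T) = 2205.40 · e^(0.0311 × 36/365) = 2205.40 · e^0.00306740
= 2205.40 × 1.00307211 = $2,212.18 per troy ounce

$2,212.18 per troy ounce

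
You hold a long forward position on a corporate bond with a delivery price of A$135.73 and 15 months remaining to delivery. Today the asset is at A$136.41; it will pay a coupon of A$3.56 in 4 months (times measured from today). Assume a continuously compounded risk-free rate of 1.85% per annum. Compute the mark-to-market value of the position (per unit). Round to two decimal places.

PV(remaining coupons) I = 3.56·e^(−0.0185·4/12) = 3.5381
Current forward F = (S − I)·e^(rT) = (136.41 − 3.5381)·e^(0.0185·15/12) = 132.8719 × 1.023394 = 135.9803
Value (long) = (F − K)·e^(−rT) = (135.9803 − 135.73) × 0.977140 = 0.2446
Value = A$0.24

A$0.24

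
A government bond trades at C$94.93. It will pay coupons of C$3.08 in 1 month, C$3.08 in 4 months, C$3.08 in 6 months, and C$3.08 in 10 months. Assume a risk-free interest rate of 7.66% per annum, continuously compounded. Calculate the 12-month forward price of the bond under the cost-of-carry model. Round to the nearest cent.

C$89.62

PV(coupons) I = 3.08·e^(−0.0766·1/12) + 3.08·e^(−0.0766·4/12) + 3.08·e^(−0.0766·6/12) + 3.08·e^(−0.0766·10/12)
I = 3.0604 + 3.0024 + 2.9643 + 2.8895 = 11.9166
F = (S − I)·e^(rT) = (94.93 − 11.9166) · e^(0.0766·12/12)
= 83.0134 · e^0.076600 = 83.0134 × 1.079610 = C$89.62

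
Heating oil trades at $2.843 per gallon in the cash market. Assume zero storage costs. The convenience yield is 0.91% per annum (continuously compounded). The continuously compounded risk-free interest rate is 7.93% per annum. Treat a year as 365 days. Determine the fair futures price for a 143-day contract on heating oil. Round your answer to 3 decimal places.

Net carry = r + u − y = 0.0793 + 0.0000 − 0.0091 = 0.0702
F = S·e^((r+u−y)T) = 2.843 · e^(0.0702 × 143/365) = 2.843 · e^0.027503
= 2.843 × 1.027885 = $2.922 per gallon

$2.922 per gallon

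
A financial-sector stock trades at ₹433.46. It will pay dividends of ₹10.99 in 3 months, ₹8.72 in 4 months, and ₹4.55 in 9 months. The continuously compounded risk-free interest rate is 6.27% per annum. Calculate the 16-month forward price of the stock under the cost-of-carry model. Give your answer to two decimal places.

PV(dividends) I = 10.99·e^(−0.0627·3/12) + 8.72·e^(−0.0627·4/12) + 4.55·e^(−0.0627·9/12)
I = 10.8191 + 8.5396 + 4.3410 = 23.6997
F = (S − I)·e^(rT) = (433.46 − 23.6997) · e^(0.0627·16/12)
= 409.7603 · e^0.083600 = 409.7603 × 1.087194 = ₹445.49

₹445.49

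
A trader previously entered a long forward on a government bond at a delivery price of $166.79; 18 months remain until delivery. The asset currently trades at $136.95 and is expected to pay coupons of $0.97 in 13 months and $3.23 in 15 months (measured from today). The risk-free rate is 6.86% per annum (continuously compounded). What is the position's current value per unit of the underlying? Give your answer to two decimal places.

PV(remaining coupons) I = 0.97·e^(−0.0686·13/12) + 3.23·e^(−0.0686·15/12) = 3.8651
Current forward F = (S − I)·e^(rT) = (136.95 − 3.8651)·e^(0.0686·18/12) = 133.0849 × 1.108381 = 147.5088
Value (long) = (F − K)·e^(−rT) = (147.5088 − 166.79) × 0.902217 = -17.3958
Value = -$17.40

-$17.40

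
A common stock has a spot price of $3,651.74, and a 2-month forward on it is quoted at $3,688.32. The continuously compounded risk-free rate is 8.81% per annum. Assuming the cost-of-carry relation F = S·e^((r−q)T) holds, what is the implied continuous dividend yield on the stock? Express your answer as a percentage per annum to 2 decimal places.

From F = S·e^((r−q)T): (r − q) = ln(F/S)/T
ln(3688.32/3651.74) = ln(1.010017) = 0.009967
(r − q) = 0.009967 / (2/12) = 0.059802
q = r − ln(F/S)/T = 0.0881 − 0.059802 = 0.028298
q = 2.83%

2.83%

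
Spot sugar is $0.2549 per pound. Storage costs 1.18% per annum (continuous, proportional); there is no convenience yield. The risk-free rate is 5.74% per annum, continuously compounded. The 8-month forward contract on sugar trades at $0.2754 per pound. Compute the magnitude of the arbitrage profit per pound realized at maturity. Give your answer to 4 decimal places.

Fair forward: F* = S·e^(carry·T), with carry = (r + u) = 0.0574 + 0.0118 = 0.0692
F* = 0.2549 · e^(0.0692 × 8/12) = 0.2549 · e^0.046133 = 0.2549 × 1.047214 = $0.2669
Market $0.2754 > fair $0.2669: forward overpriced → cash-and-carry (buy spot, short the forward).
At maturity, profit = |F_mkt − F*| = |0.2754 − 0.2669| = $0.0085 per pound

$0.0085 per pound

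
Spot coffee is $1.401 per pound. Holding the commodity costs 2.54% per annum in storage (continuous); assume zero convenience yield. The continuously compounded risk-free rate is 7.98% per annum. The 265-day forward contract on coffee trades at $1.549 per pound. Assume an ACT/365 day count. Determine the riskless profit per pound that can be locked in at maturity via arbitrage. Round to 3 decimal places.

Fair forward: F* = S·e^(carry·T), with carry = (r + u) = 0.0798 + 0.0254 = 0.1052
F* = 1.401 · e^(0.1052 × 265/365) = 1.401 · e^0.076378 = 1.401 × 1.079370 = $1.5122
Market $1.549 > fair $1.5122: forward overpriced → cash-and-carry (buy spot, short the forward).
At maturity, profit = |F_mkt − F*| = |1.549 − 1.5122| = $0.037 per pound

$0.037 per pound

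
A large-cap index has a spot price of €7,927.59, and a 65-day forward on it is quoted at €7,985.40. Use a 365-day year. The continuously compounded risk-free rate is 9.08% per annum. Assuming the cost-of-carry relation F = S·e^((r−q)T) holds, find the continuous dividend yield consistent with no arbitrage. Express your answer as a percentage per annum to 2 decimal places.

5.00%

From F = S·e^((r−q)T): (r − q) = ln(F/S)/T
ln(7985.40/7927.59) = ln(1.007292) = 0.007266
(r − q) = 0.007266 / (65/365) = 0.040801
q = r − ln(F/S)/T = 0.0908 − 0.040801 = 0.049999
q = 5.00%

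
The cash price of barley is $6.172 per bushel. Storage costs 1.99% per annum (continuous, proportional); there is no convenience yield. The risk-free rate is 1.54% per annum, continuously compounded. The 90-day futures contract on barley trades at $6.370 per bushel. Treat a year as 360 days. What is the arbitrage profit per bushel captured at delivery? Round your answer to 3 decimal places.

$0.143 per bushel

Fair futures: F* = S·e^(carry·T), with carry = (r + u) = 0.0154 + 0.0199 = 0.0353
F* = 6.172 · e^(0.0353 × 90/360) = 6.172 · e^0.008825 = 6.172 × 1.008864 = $6.2267
Market $6.370 > fair $6.2267: forward overpriced → cash-and-carry (buy spot, short the forward).
At maturity, profit = |F_mkt − F*| = |6.370 − 6.2267| = $0.143 per bushel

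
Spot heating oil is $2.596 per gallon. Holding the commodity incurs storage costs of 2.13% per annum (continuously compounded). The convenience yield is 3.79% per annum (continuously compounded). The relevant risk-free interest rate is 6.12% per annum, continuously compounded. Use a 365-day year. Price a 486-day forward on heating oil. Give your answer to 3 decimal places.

Net carry = r + u − y = 0.0612 + 0.0213 − 0.0379 = 0.0446
F = S·e^((r+u−y)T) = 2.596 · e^(0.0446 × 486/365) = 2.596 · e^0.059385
= 2.596 × 1.061184 = $2.755 per gallon

$2.755 per gallon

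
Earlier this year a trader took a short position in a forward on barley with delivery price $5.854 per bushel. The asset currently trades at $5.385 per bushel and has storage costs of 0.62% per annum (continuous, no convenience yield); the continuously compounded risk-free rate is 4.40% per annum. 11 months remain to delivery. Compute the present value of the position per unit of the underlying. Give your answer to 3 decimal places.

$0.207 per bushel

Current fair forward for the remaining 11 months: F = S·e^((r + u)·T), (r + u) = 0.0440 + 0.0062 = 0.0502
F = 5.385 · e^(0.0502 × 11/12) = 5.385 × 1.047092 = 5.6386
Value of long forward = (F − K)·e^(−rT) = (5.6386 − 5.854) · e^(−0.0440·11/12)
= -0.2154 × 0.960469 = -0.207
Short position value = −(long value) = $0.207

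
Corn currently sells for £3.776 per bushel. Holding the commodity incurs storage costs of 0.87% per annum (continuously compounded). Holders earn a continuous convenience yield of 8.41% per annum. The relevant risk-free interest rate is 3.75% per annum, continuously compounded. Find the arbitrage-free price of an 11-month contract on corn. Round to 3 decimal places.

£3.647 per bushel

Net carry = r + u − y = 0.0375 + 0.0087 − 0.0841 = -0.0379
F = S·e^((r+u−y)T) = 3.776 · e^(-0.0379 × 11/12) = 3.776 · e^-0.034742
= 3.776 × 0.965855 = £3.647 per bushel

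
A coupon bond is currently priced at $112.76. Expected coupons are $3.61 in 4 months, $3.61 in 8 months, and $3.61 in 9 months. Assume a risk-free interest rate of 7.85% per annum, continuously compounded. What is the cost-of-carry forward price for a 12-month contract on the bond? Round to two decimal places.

PV(coupons) I = 3.61·e^(−0.0785·4/12) + 3.61·e^(−0.0785·8/12) + 3.61·e^(−0.0785·9/12)
I = 3.5168 + 3.4259 + 3.4036 = 10.3463
F = (S − I)·e^(rT) = (112.76 − 10.3463) · e^(0.0785·12/12)
= 102.4137 · e^0.078500 = 102.4137 × 1.081663 = $110.78

$110.78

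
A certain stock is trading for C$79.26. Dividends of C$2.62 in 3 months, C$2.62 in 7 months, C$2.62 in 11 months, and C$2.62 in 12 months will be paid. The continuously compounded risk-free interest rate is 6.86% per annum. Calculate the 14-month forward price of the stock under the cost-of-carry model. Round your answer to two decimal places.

C$75.03

PV(dividends) I = 2.62·e^(−0.0686·3/12) + 2.62·e^(−0.0686·7/12) + 2.62·e^(−0.0686·11/12) + 2.62·e^(−0.0686·12/12)
I = 2.5755 + 2.5172 + 2.4603 + 2.4463 = 9.9993
F = (S − I)·e^(rT) = (79.26 − 9.9993) · e^(0.0686·14/12)
= 69.2607 · e^0.080033 = 69.2607 × 1.083323 = C$75.03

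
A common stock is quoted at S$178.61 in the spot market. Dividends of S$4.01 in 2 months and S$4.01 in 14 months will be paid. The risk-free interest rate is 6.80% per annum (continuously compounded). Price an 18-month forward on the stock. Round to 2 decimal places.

S$189.30

PV(dividends) I = 4.01·e^(−0.0680·2/12) + 4.01·e^(−0.0680·14/12)
I = 3.9648 + 3.7042 = 7.6690
F = (S − I)·e^(rT) = (178.61 − 7.6690) · e^(0.0680·18/12)
= 170.9410 · e^0.102000 = 170.9410 × 1.107383 = S$189.30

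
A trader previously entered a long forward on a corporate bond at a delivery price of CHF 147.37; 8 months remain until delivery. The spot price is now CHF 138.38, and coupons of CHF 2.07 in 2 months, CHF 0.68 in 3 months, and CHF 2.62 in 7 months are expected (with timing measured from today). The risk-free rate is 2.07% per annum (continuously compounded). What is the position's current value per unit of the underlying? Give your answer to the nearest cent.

-CHF 12.30

PV(remaining coupons) I = 2.07·e^(−0.0207·2/12) + 0.68·e^(−0.0207·3/12) + 2.62·e^(−0.0207·7/12) = 5.3279
Current forward F = (S − I)·e^(rT) = (138.38 − 5.3279)·e^(0.0207·8/12) = 133.0521 × 1.013896 = 134.9010
Value (long) = (F − K)·e^(−rT) = (134.9010 − 147.37) × 0.986295 = -12.2981
Value = -CHF 12.30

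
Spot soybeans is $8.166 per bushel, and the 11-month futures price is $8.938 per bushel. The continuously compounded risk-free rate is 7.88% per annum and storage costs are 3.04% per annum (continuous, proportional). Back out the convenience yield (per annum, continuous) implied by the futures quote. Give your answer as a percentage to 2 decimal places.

F = S·e^((r+u−y)T) ⇒ (r+u−y) = ln(F/S)/T
ln(8.938/8.166) = 0.090333; /T ⇒ 0.098545
y = r + u − ln(F/S)/T = 0.0788 + 0.0304 − 0.098545 = 0.010655
y = 1.07%

1.07%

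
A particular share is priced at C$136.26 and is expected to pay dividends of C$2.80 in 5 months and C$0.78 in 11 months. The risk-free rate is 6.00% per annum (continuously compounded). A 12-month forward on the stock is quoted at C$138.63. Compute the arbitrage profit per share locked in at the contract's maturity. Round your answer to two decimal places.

PV(dividends) I = 2.80·e^(−0.0600·5/12) + 0.78·e^(−0.0600·11/12) = 3.4691
Fair forward F* = (S − I)·e^(rT) = (136.26 − 3.4691)·e^0.060000 = 132.7909 × 1.061837 = 141.0023
Market C$138.63 < fair 141.0023: forward underpriced → reverse cash-and-carry (short the stock, invest proceeds at r, pay the dividends, go long the forward).
Profit at T = |F_mkt − F*| = |138.63 − 141.0023| = C$2.37 per share

C$2.37 per share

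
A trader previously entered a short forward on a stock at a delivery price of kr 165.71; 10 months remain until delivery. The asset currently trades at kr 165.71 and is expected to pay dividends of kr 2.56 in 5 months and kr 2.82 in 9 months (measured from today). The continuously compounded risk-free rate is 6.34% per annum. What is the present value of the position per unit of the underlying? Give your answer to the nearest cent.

-kr 3.35

PV(remaining dividends) I = 2.56·e^(−0.0634·5/12) + 2.82·e^(−0.0634·9/12) = 5.1823
Current forward F = (S − I)·e^(rT) = (165.71 − 5.1823)·e^(0.0634·10/12) = 160.5277 × 1.054254 = 169.2370
Value (long) = (F − K)·e^(−rT) = (169.2370 − 165.71) × 0.948538 = 3.3455
Short position value = −(long value) = -kr 3.35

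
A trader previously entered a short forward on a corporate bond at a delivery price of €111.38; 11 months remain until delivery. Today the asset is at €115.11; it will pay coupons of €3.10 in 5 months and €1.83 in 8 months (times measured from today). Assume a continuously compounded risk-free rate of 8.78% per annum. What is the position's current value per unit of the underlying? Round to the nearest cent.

-€7.63

PV(remaining coupons) I = 3.10·e^(−0.0878·5/12) + 1.83·e^(−0.0878·8/12) = 4.7146
Current forward F = (S − I)·e^(rT) = (115.11 − 4.7146)·e^(0.0878·11/12) = 110.3954 × 1.083811 = 119.6477
Value (long) = (F − K)·e^(−rT) = (119.6477 − 111.38) × 0.922670 = 7.6284
Short position value = −(long value) = -€7.63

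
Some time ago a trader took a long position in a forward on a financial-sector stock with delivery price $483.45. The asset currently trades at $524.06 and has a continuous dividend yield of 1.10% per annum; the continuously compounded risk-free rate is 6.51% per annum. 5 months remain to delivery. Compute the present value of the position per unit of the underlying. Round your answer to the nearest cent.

Current fair forward for the remaining 5 months: F = S·e^((r − q)·T), (r − q) = 0.0651 − 0.0110 = 0.0541
F = 524.06 · e^(0.0541 × 5/12) = 524.06 × 1.022798 = 536.0075
Value of long forward = (F − K)·e^(−rT) = (536.0075 − 483.45) · e^(−0.0651·5/12)
= 52.5575 × 0.973240 = 51.15

$51.15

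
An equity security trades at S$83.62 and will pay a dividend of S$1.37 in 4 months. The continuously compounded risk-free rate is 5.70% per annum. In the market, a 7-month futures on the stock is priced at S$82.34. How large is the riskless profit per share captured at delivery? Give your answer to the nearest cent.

PV(dividends) I = 1.37·e^(−0.0570·4/12) = 1.3442
Fair futures F* = (S − I)·e^(rT) = (83.62 − 1.3442)·e^0.033250 = 82.2758 × 1.033809 = 85.0575
Market S$82.34 < fair 85.0575: forward underpriced → reverse cash-and-carry (short the stock, invest proceeds at r, pay the dividends, go long the forward).
Profit at T = |F_mkt − F*| = |82.34 − 85.0575| = S$2.72 per share

S$2.72 per share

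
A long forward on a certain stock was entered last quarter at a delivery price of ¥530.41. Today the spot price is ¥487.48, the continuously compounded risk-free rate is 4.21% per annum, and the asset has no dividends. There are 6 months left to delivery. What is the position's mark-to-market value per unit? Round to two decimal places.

-¥31.88

Current fair forward for the remaining 6 months: F = S·e^(r·T), r = 0.0421
F = 487.48 · e^(0.0421 × 6/12) = 487.48 × 1.021273 = 497.8502
Value of long forward = (F − K)·e^(−rT) = (497.8502 − 530.41) · e^(−0.0421·6/12)
= -32.5598 × 0.979170 = -31.88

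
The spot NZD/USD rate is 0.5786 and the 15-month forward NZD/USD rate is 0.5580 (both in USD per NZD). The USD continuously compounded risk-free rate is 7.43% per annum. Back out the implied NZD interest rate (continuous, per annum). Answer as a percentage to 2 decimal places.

10.33%

F = S·e^((r_USD − r_NZD)T) ⇒ r_NZD = r_USD − ln(F/S)/T
ln(0.5580/0.5786) = -0.036252; /(15/12) = -0.029002
r_NZD = 0.0743 + 0.029002 = 0.103302
r_NZD = 10.33%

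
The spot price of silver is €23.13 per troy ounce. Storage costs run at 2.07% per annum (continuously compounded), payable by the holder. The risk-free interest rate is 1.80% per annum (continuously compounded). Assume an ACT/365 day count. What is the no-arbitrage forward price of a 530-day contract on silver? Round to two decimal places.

€24.47 per troy ounce

Net carry = r + u − y = 0.0180 + 0.0207 − 0.0000 = 0.0387
F = S·e^((r+u−y)T) = 23.13 · e^(0.0387 × 530/365) = 23.13 · e^0.056195
= 23.13 × 1.057804 = €24.47 per troy ounce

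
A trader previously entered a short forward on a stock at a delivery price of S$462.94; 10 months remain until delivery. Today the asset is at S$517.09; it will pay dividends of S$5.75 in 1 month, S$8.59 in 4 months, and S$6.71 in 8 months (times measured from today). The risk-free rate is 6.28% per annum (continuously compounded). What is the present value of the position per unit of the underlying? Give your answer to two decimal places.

PV(remaining dividends) I = 5.75·e^(−0.0628·1/12) + 8.59·e^(−0.0628·4/12) + 6.71·e^(−0.0628·8/12) = 20.5669
Current forward F = (S − I)·e^(rT) = (517.09 − 20.5669)·e^(0.0628·10/12) = 496.5231 × 1.053727 = 523.1998
Value (long) = (F − K)·e^(−rT) = (523.1998 − 462.94) × 0.949012 = 57.1873
Short position value = −(long value) = -S$57.19

-S$57.19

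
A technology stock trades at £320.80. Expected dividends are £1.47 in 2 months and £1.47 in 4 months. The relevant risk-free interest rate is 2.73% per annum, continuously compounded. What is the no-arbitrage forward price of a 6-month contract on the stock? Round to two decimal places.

£322.25

PV(dividends) I = 1.47·e^(−0.0273·2/12) + 1.47·e^(−0.0273·4/12)
I = 1.4633 + 1.4567 = 2.9200
F = (S − I)·e^(rT) = (320.80 − 2.9200) · e^(0.0273·6/12)
= 317.8800 · e^0.013650 = 317.8800 × 1.013744 = £322.25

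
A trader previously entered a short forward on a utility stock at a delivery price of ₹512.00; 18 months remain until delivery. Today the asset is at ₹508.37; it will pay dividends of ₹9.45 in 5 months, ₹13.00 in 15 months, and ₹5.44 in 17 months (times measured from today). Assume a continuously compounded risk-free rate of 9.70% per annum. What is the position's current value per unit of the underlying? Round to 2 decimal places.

-₹40.37

PV(remaining dividends) I = 9.45·e^(−0.0970·5/12) + 13.00·e^(−0.0970·15/12) + 5.44·e^(−0.0970·17/12) = 25.3328
Current forward F = (S − I)·e^(rT) = (508.37 − 25.3328)·e^(0.0970·18/12) = 483.0372 × 1.156618 = 558.6895
Value (long) = (F − K)·e^(−rT) = (558.6895 − 512.00) × 0.864590 = 40.3673
Short position value = −(long value) = -₹40.37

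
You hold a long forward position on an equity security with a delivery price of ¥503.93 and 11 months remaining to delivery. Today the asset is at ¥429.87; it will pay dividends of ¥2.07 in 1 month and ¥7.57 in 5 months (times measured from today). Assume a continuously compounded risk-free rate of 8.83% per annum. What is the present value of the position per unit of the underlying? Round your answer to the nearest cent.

-¥44.23

PV(remaining dividends) I = 2.07·e^(−0.0883·1/12) + 7.57·e^(−0.0883·5/12) = 9.3514
Current forward F = (S − I)·e^(rT) = (429.87 − 9.3514)·e^(0.0883·11/12) = 420.5186 × 1.084308 = 455.9717
Value (long) = (F − K)·e^(−rT) = (455.9717 − 503.93) × 0.922247 = -44.2294
Value = -¥44.23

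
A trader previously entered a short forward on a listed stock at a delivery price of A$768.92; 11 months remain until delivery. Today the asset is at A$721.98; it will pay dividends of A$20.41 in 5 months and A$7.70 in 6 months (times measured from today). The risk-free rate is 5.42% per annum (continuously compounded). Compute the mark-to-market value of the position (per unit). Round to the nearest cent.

A$37.12

PV(remaining dividends) I = 20.41·e^(−0.0542·5/12) + 7.70·e^(−0.0542·6/12) = 27.4484
Current forward F = (S − I)·e^(rT) = (721.98 − 27.4484)·e^(0.0542·11/12) = 694.5316 × 1.050938 = 729.9097
Value (long) = (F − K)·e^(−rT) = (729.9097 − 768.92) × 0.951531 = -37.1195
Short position value = −(long value) = A$37.12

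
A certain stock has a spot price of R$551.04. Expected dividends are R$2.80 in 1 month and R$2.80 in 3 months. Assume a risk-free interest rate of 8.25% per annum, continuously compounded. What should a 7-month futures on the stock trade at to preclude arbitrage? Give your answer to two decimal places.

R$572.41

PV(dividends) I = 2.80·e^(−0.0825·1/12) + 2.80·e^(−0.0825·3/12)
I = 2.7808 + 2.7428 = 5.5236
F = (S − I)·e^(rT) = (551.04 − 5.5236) · e^(0.0825·7/12)
= 545.5164 · e^0.048125 = 545.5164 × 1.049302 = R$572.41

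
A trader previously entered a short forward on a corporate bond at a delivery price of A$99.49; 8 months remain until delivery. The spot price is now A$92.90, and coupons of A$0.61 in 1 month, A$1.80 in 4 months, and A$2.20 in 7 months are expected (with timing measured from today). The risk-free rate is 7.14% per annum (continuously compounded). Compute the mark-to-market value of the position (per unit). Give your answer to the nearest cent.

A$6.44

PV(remaining coupons) I = 0.61·e^(−0.0714·1/12) + 1.80·e^(−0.0714·4/12) + 2.20·e^(−0.0714·7/12) = 4.4743
Current forward F = (S − I)·e^(rT) = (92.90 − 4.4743)·e^(0.0714·8/12) = 88.4257 × 1.048751 = 92.7365
Value (long) = (F − K)·e^(−rT) = (92.7365 − 99.49) × 0.953515 = -6.4396
Short position value = −(long value) = A$6.44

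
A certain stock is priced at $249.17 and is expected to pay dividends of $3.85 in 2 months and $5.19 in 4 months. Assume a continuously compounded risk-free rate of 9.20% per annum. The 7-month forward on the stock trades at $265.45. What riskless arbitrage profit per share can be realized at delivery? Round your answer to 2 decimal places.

$11.85 per share

PV(dividends) I = 3.85·e^(−0.0920·2/12) + 5.19·e^(−0.0920·4/12) = 8.8247
Fair forward F* = (S − I)·e^(rT) = (249.17 − 8.8247)·e^0.053667 = 240.3453 × 1.055133 = 253.5963
Market $265.45 > fair 253.5963: forward overpriced → cash-and-carry (borrow at r, buy the stock and collect the dividends, short the forward).
Profit at T = |F_mkt − F*| = |265.45 − 253.5963| = $11.85 per share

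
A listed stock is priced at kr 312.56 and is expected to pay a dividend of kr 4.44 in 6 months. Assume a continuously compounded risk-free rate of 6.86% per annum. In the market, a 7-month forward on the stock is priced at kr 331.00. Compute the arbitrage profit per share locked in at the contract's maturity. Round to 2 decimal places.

kr 10.14 per share

PV(dividends) I = 4.44·e^(−0.0686·6/12) = 4.2903
Fair forward F* = (S − I)·e^(rT) = (312.56 − 4.2903)·e^0.040017 = 308.2697 × 1.040828 = 320.8557
Market kr 331.00 > fair 320.8557: forward overpriced → cash-and-carry (borrow at r, buy the stock and collect the dividends, short the forward).
Profit at T = |F_mkt − F*| = |331.00 − 320.8557| = kr 10.14 per share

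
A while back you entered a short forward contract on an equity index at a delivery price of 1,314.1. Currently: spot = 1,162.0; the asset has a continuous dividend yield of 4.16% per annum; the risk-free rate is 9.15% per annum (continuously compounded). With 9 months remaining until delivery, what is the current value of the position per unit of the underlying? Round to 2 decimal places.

100.64

Current fair forward for the remaining 9 months: F = S·e^((r − q)·T), (r − q) = 0.0915 − 0.0416 = 0.0499
F = 1162.0 · e^(0.0499 × 9/12) = 1162.0 × 1.03813413 = 1206.3119
Value of long forward = (F − K)·e^(−rT) = (1206.3119 − 1314.1) · e^(−0.0915·9/12)
= -107.7881 × 0.93367674 = -100.64
Short position value = −(long value) = 100.64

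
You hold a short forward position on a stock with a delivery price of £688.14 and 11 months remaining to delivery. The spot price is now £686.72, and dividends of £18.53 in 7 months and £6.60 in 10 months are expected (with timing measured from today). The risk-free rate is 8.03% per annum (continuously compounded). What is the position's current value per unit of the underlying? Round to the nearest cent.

-£23.56

PV(remaining dividends) I = 18.53·e^(−0.0803·7/12) + 6.60·e^(−0.0803·10/12) = 23.8548
Current forward F = (S − I)·e^(rT) = (686.72 − 23.8548)·e^(0.0803·11/12) = 662.8652 × 1.076385 = 713.4982
Value (long) = (F − K)·e^(−rT) = (713.4982 − 688.14) × 0.929035 = 23.5587
Short position value = −(long value) = -£23.56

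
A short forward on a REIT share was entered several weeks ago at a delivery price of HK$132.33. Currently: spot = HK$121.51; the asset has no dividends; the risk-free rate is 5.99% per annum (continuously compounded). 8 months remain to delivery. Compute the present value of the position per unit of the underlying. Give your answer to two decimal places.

HK$5.64

Current fair forward for the remaining 8 months: F = S·e^(r·T), r = 0.0599
F = 121.51 · e^(0.0599 × 8/12) = 121.51 × 1.040741 = 126.4604
Value of long forward = (F − K)·e^(−rT) = (126.4604 − 132.33) · e^(−0.0599·8/12)
= -5.8696 × 0.960853 = -5.64
Short position value = −(long value) = HK$5.64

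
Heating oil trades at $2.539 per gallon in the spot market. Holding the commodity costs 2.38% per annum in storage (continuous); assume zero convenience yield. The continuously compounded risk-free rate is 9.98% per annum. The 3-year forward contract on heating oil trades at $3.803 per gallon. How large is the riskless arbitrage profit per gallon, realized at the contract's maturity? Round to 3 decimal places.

Fair forward: F* = S·e^(carry·T), with carry = (r + u) = 0.0998 + 0.0238 = 0.1236
F* = 2.539 · e^(0.1236 × 3) = 2.539 · e^0.370800 = 2.539 × 1.448893 = $3.6787
Market $3.803 > fair $3.6787: forward overpriced → cash-and-carry (buy spot, short the forward).
At maturity, profit = |F_mkt − F*| = |3.803 − 3.6787| = $0.124 per gallon

$0.124 per gallon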